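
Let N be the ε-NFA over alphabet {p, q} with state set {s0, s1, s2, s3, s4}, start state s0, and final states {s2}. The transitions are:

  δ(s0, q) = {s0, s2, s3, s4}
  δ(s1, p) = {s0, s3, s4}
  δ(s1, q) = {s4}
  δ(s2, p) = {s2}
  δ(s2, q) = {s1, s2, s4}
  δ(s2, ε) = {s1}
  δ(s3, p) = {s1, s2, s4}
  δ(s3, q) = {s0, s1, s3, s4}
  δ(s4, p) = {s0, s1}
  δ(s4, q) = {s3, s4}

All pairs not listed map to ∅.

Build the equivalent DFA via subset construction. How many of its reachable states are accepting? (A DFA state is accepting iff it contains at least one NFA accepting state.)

1

Start state of the DFA: {s0} (ε-closure of the NFA start).
{s0} --p--> ∅  [new]
{s0} --q--> {s0, s1, s2, s3, s4}  [new]
∅ --p--> ∅  [seen]
∅ --q--> ∅  [seen]
{s0, s1, s2, s3, s4} --p--> {s0, s1, s2, s3, s4}  [seen]
{s0, s1, s2, s3, s4} --q--> {s0, s1, s2, s3, s4}  [seen]
Reachable DFA states: {s0}, ∅, {s0, s1, s2, s3, s4}.
Accepting DFA states (contain an NFA accepting state): {s0, s1, s2, s3, s4}.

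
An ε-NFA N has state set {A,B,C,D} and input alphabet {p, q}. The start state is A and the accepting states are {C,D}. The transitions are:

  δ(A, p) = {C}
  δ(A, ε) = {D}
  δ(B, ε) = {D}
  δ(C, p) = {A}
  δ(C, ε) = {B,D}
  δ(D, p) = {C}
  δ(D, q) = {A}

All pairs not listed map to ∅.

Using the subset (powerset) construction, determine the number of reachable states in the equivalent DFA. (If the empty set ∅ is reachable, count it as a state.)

Start state of the DFA: {A,D} (ε-closure of the NFA start).
{A,D} --p--> {B,C,D}  [new]
{A,D} --q--> {A,D}  [seen]
{B,C,D} --p--> {A,B,C,D}  [new]
{B,C,D} --q--> {A,D}  [seen]
{A,B,C,D} --p--> {A,B,C,D}  [seen]
{A,B,C,D} --q--> {A,D}  [seen]
Reachable DFA states: {A,D}, {B,C,D}, {A,B,C,D}.

3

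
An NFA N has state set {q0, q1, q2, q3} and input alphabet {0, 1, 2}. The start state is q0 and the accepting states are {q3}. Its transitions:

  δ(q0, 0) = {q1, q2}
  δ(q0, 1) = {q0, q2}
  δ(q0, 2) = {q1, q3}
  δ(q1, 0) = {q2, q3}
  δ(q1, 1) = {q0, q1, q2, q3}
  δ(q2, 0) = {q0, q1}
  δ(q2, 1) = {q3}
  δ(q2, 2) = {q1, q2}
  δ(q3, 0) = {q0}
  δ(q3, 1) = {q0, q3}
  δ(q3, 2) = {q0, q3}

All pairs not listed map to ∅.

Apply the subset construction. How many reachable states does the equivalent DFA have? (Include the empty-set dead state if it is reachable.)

10

Start state of the DFA: {q0}.
{q0} --0--> {q1, q2}  [new]
{q0} --1--> {q0, q2}  [new]
{q0} --2--> {q1, q3}  [new]
{q1, q2} --0--> {q0, q1, q2, q3}  [new]
{q1, q2} --1--> {q0, q1, q2, q3}  [seen]
{q1, q2} --2--> {q1, q2}  [seen]
{q0, q2} --0--> {q0, q1, q2}  [new]
{q0, q2} --1--> {q0, q2, q3}  [new]
{q0, q2} --2--> {q1, q2, q3}  [new]
{q1, q3} --0--> {q0, q2, q3}  [seen]
{q1, q3} --1--> {q0, q1, q2, q3}  [seen]
{q1, q3} --2--> {q0, q3}  [new]
{q0, q1, q2, q3} --0--> {q0, q1, q2, q3}  [seen]
{q0, q1, q2, q3} --1--> {q0, q1, q2, q3}  [seen]
{q0, q1, q2, q3} --2--> {q0, q1, q2, q3}  [seen]
{q0, q1, q2} --0--> {q0, q1, q2, q3}  [seen]
{q0, q1, q2} --1--> {q0, q1, q2, q3}  [seen]
{q0, q1, q2} --2--> {q1, q2, q3}  [seen]
{q0, q2, q3} --0--> {q0, q1, q2}  [seen]
{q0, q2, q3} --1--> {q0, q2, q3}  [seen]
{q0, q2, q3} --2--> {q0, q1, q2, q3}  [seen]
{q1, q2, q3} --0--> {q0, q1, q2, q3}  [seen]
{q1, q2, q3} --1--> {q0, q1, q2, q3}  [seen]
{q1, q2, q3} --2--> {q0, q1, q2, q3}  [seen]
{q0, q3} --0--> {q0, q1, q2}  [seen]
{q0, q3} --1--> {q0, q2, q3}  [seen]
{q0, q3} --2--> {q0, q1, q3}  [new]
{q0, q1, q3} --0--> {q0, q1, q2, q3}  [seen]
{q0, q1, q3} --1--> {q0, q1, q2, q3}  [seen]
{q0, q1, q3} --2--> {q0, q1, q3}  [seen]
Reachable DFA states: {q0}, {q1, q2}, {q0, q2}, {q1, q3}, {q0, q1, q2, q3}, {q0, q1, q2}, {q0, q2, q3}, {q1, q2, q3}, {q0, q3}, {q0, q1, q3}.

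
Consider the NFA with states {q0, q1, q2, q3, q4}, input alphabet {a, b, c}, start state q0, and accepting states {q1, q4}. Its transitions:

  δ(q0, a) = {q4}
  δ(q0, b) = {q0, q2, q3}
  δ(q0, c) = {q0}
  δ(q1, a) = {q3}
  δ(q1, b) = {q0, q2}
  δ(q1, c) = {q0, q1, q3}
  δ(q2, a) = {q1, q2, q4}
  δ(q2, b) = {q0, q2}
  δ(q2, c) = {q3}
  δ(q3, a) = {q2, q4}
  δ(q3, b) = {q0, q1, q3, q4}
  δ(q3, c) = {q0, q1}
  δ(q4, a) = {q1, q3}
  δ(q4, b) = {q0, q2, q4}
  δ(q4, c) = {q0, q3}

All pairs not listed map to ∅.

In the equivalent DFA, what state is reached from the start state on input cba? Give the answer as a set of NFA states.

Start: {q0}.
δ(q0,c) = {q0}.
Union: {q0}.
After c: {q0}.
δ(q0,b) = {q0, q2, q3}.
Union: {q0, q2, q3}.
After b: {q0, q2, q3}.
δ(q0,a) = {q4}; δ(q2,a) = {q1, q2, q4}; δ(q3,a) = {q2, q4}.
Union: {q1, q2, q4}.
After a: {q1, q2, q4}.

{q1, q2, q4}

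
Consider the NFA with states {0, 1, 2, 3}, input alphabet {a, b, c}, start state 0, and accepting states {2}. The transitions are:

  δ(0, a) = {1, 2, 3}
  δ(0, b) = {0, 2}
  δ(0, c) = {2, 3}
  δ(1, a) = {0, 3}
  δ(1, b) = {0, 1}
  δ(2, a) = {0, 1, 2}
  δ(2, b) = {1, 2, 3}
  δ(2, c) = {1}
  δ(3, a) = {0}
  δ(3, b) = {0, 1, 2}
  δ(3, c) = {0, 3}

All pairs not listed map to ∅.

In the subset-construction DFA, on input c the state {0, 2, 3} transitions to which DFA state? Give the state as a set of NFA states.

δ(0,c) = {2, 3}; δ(2,c) = {1}; δ(3,c) = {0, 3}.
Union: {0, 1, 2, 3}.

{0, 1, 2, 3}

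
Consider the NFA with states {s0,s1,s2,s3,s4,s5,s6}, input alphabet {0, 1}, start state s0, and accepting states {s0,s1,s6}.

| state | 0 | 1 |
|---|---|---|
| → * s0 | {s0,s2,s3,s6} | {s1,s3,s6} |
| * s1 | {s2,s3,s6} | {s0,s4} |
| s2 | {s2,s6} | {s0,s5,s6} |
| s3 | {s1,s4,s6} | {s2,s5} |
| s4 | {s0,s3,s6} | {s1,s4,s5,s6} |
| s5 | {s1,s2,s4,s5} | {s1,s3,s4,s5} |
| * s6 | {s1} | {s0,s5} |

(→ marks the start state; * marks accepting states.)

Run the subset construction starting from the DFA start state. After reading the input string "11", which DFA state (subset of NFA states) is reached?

{s0,s2,s4,s5}

Start: {s0}.
δ(s0,1) = {s1,s3,s6}.
Union: {s1,s3,s6}.
After 1: {s1,s3,s6}.
δ(s1,1) = {s0,s4}; δ(s3,1) = {s2,s5}; δ(s6,1) = {s0,s5}.
Union: {s0,s2,s4,s5}.
After 1: {s0,s2,s4,s5}.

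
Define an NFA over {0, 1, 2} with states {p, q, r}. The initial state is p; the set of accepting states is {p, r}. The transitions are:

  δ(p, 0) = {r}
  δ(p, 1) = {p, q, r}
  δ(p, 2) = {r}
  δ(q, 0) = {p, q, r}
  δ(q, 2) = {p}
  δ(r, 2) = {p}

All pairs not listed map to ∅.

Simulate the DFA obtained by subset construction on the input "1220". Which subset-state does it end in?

{r}

Start: {p}.
δ(p,1) = {p, q, r}.
Union: {p, q, r}.
After 1: {p, q, r}.
δ(p,2) = {r}; δ(q,2) = {p}; δ(r,2) = {p}.
Union: {p, r}.
After 2: {p, r}.
δ(p,2) = {r}; δ(r,2) = {p}.
Union: {p, r}.
After 2: {p, r}.
δ(p,0) = {r}; δ(r,0) = ∅.
Union: {r}.
After 0: {r}.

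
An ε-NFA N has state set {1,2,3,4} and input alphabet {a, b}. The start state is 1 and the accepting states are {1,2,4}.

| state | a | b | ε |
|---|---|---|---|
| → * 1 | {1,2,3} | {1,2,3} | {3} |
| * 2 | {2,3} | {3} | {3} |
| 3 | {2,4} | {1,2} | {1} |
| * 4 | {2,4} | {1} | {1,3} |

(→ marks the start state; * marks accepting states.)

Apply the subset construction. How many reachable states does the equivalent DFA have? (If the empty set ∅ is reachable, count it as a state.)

Start state of the DFA: {1,3} (ε-closure of the NFA start).
{1,3} --a--> {1,2,3,4}  [new]
{1,3} --b--> {1,2,3}  [new]
{1,2,3,4} --a--> {1,2,3,4}  [seen]
{1,2,3,4} --b--> {1,2,3}  [seen]
{1,2,3} --a--> {1,2,3,4}  [seen]
{1,2,3} --b--> {1,2,3}  [seen]
Reachable DFA states: {1,3}, {1,2,3,4}, {1,2,3}.

3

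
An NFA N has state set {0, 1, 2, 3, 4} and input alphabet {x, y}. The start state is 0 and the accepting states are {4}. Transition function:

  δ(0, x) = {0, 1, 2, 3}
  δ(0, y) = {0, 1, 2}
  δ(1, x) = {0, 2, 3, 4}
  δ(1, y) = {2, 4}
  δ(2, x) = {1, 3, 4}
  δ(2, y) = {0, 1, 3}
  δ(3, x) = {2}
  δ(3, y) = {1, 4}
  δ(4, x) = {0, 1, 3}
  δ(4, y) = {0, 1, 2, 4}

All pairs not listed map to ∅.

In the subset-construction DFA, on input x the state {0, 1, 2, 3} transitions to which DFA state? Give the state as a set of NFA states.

{0, 1, 2, 3, 4}

δ(0,x) = {0, 1, 2, 3}; δ(1,x) = {0, 2, 3, 4}; δ(2,x) = {1, 3, 4}; δ(3,x) = {2}.
Union: {0, 1, 2, 3, 4}.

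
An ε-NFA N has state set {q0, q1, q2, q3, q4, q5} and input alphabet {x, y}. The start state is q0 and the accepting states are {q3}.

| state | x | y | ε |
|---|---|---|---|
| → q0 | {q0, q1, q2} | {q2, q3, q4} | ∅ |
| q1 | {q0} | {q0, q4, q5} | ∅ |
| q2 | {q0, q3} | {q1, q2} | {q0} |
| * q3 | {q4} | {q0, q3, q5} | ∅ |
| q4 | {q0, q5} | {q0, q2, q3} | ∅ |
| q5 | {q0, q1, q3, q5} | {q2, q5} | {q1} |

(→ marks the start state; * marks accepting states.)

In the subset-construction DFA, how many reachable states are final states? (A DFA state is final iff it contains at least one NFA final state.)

Start state of the DFA: {q0} (ε-closure of the NFA start).
{q0} --x--> {q0, q1, q2}  [new]
{q0} --y--> {q0, q2, q3, q4}  [new]
{q0, q1, q2} --x--> {q0, q1, q2, q3}  [new]
{q0, q1, q2} --y--> {q0, q1, q2, q3, q4, q5}  [new]
{q0, q2, q3, q4} --x--> {q0, q1, q2, q3, q4, q5}  [seen]
{q0, q2, q3, q4} --y--> {q0, q1, q2, q3, q4, q5}  [seen]
{q0, q1, q2, q3} --x--> {q0, q1, q2, q3, q4}  [new]
{q0, q1, q2, q3} --y--> {q0, q1, q2, q3, q4, q5}  [seen]
{q0, q1, q2, q3, q4, q5} --x--> {q0, q1, q2, q3, q4, q5}  [seen]
{q0, q1, q2, q3, q4, q5} --y--> {q0, q1, q2, q3, q4, q5}  [seen]
{q0, q1, q2, q3, q4} --x--> {q0, q1, q2, q3, q4, q5}  [seen]
{q0, q1, q2, q3, q4} --y--> {q0, q1, q2, q3, q4, q5}  [seen]
Reachable DFA states: {q0}, {q0, q1, q2}, {q0, q2, q3, q4}, {q0, q1, q2, q3}, {q0, q1, q2, q3, q4, q5}, {q0, q1, q2, q3, q4}.
Accepting DFA states (contain an NFA accepting state): {q0, q2, q3, q4}, {q0, q1, q2, q3}, {q0, q1, q2, q3, q4, q5}, {q0, q1, q2, q3, q4}.

4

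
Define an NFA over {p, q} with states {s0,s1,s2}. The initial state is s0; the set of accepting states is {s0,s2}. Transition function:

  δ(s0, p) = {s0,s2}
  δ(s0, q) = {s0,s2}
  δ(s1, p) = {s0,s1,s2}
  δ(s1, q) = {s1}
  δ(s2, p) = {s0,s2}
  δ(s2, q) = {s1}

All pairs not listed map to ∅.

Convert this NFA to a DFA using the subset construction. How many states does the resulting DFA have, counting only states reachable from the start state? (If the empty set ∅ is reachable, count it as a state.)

3

Start state of the DFA: {s0}.
{s0} --p--> {s0,s2}  [new]
{s0} --q--> {s0,s2}  [seen]
{s0,s2} --p--> {s0,s2}  [seen]
{s0,s2} --q--> {s0,s1,s2}  [new]
{s0,s1,s2} --p--> {s0,s1,s2}  [seen]
{s0,s1,s2} --q--> {s0,s1,s2}  [seen]
Reachable DFA states: {s0}, {s0,s2}, {s0,s1,s2}.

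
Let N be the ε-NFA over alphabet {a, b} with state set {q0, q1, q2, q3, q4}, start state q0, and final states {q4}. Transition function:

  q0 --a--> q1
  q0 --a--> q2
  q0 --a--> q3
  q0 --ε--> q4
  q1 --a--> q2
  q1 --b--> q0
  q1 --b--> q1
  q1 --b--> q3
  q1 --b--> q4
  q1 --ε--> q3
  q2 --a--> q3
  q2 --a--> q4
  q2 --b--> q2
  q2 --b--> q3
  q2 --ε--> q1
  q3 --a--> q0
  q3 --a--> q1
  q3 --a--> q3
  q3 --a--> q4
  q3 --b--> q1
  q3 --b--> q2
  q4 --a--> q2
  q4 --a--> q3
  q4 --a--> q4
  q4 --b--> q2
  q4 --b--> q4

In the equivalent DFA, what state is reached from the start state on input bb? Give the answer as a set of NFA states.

Start: {q0, q4}.
δ(q0,b) = ∅; δ(q4,b) = {q2, q4}.
Union: {q2, q4}.
ε-closure gives {q1, q2, q3, q4}.
After b: {q1, q2, q3, q4}.
δ(q1,b) = {q0, q1, q3, q4}; δ(q2,b) = {q2, q3}; δ(q3,b) = {q1, q2}; δ(q4,b) = {q2, q4}.
Union: {q0, q1, q2, q3, q4}.
After b: {q0, q1, q2, q3, q4}.

{q0, q1, q2, q3, q4}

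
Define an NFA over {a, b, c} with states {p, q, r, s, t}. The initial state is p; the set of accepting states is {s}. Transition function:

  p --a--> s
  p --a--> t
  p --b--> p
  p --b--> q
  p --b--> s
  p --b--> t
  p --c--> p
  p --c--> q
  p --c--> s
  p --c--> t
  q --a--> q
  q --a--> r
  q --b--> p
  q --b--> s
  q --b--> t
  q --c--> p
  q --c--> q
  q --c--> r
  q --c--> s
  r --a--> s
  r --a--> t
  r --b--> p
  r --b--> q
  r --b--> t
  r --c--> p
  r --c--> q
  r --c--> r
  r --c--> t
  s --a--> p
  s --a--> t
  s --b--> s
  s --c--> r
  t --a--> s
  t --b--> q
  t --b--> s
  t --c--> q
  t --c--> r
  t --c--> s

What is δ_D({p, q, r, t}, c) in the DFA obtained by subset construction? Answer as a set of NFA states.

δ(p,c) = {p, q, s, t}; δ(q,c) = {p, q, r, s}; δ(r,c) = {p, q, r, t}; δ(t,c) = {q, r, s}.
Union: {p, q, r, s, t}.

{p, q, r, s, t}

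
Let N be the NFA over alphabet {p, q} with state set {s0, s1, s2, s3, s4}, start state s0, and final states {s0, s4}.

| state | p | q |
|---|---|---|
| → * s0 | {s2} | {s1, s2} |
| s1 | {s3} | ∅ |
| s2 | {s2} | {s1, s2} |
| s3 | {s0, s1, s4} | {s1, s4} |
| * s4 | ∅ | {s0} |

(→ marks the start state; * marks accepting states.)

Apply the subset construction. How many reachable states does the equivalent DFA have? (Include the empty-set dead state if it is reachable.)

7

Start state of the DFA: {s0}.
{s0} --p--> {s2}  [new]
{s0} --q--> {s1, s2}  [new]
{s2} --p--> {s2}  [seen]
{s2} --q--> {s1, s2}  [seen]
{s1, s2} --p--> {s2, s3}  [new]
{s1, s2} --q--> {s1, s2}  [seen]
{s2, s3} --p--> {s0, s1, s2, s4}  [new]
{s2, s3} --q--> {s1, s2, s4}  [new]
{s0, s1, s2, s4} --p--> {s2, s3}  [seen]
{s0, s1, s2, s4} --q--> {s0, s1, s2}  [new]
{s1, s2, s4} --p--> {s2, s3}  [seen]
{s1, s2, s4} --q--> {s0, s1, s2}  [seen]
{s0, s1, s2} --p--> {s2, s3}  [seen]
{s0, s1, s2} --q--> {s1, s2}  [seen]
Reachable DFA states: {s0}, {s2}, {s1, s2}, {s2, s3}, {s0, s1, s2, s4}, {s1, s2, s4}, {s0, s1, s2}.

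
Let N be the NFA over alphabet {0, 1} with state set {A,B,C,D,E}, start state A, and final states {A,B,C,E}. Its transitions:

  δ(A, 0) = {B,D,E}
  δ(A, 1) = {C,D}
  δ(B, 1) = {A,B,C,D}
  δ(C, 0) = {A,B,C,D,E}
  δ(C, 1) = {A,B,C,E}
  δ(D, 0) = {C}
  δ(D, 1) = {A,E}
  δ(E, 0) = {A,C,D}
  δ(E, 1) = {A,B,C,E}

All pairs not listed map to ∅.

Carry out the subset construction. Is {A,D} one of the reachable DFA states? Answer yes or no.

no

Start state of the DFA: {A}.
{A} --0--> {B,D,E}  [new]
{A} --1--> {C,D}  [new]
{B,D,E} --0--> {A,C,D}  [new]
{B,D,E} --1--> {A,B,C,D,E}  [new]
{C,D} --0--> {A,B,C,D,E}  [seen]
{C,D} --1--> {A,B,C,E}  [new]
{A,C,D} --0--> {A,B,C,D,E}  [seen]
{A,C,D} --1--> {A,B,C,D,E}  [seen]
{A,B,C,D,E} --0--> {A,B,C,D,E}  [seen]
{A,B,C,D,E} --1--> {A,B,C,D,E}  [seen]
{A,B,C,E} --0--> {A,B,C,D,E}  [seen]
{A,B,C,E} --1--> {A,B,C,D,E}  [seen]
Reachable DFA states: {A}, {B,D,E}, {C,D}, {A,C,D}, {A,B,C,D,E}, {A,B,C,E}.
{A,D} is not among them.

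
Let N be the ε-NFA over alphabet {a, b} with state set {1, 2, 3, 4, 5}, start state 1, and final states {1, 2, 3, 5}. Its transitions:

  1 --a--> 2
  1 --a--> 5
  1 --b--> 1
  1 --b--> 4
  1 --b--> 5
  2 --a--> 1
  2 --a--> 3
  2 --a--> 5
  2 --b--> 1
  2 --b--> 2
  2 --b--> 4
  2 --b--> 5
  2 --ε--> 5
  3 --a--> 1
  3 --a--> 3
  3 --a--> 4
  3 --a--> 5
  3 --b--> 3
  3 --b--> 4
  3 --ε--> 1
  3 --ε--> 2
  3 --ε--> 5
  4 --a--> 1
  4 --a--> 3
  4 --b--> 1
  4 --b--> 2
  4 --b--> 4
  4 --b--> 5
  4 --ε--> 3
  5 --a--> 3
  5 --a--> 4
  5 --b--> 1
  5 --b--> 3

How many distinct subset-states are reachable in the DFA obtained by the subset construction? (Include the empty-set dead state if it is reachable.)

3

Start state of the DFA: {1} (ε-closure of the NFA start).
{1} --a--> {2, 5}  [new]
{1} --b--> {1, 2, 3, 4, 5}  [new]
{2, 5} --a--> {1, 2, 3, 4, 5}  [seen]
{2, 5} --b--> {1, 2, 3, 4, 5}  [seen]
{1, 2, 3, 4, 5} --a--> {1, 2, 3, 4, 5}  [seen]
{1, 2, 3, 4, 5} --b--> {1, 2, 3, 4, 5}  [seen]
Reachable DFA states: {1}, {2, 5}, {1, 2, 3, 4, 5}.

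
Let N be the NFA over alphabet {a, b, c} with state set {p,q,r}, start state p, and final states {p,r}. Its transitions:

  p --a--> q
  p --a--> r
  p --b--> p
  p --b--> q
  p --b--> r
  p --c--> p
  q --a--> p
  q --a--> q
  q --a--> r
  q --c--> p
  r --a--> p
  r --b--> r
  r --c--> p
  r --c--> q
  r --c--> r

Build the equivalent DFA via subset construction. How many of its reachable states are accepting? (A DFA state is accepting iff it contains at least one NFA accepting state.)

4

Start state of the DFA: {p}.
{p} --a--> {q,r}  [new]
{p} --b--> {p,q,r}  [new]
{p} --c--> {p}  [seen]
{q,r} --a--> {p,q,r}  [seen]
{q,r} --b--> {r}  [new]
{q,r} --c--> {p,q,r}  [seen]
{p,q,r} --a--> {p,q,r}  [seen]
{p,q,r} --b--> {p,q,r}  [seen]
{p,q,r} --c--> {p,q,r}  [seen]
{r} --a--> {p}  [seen]
{r} --b--> {r}  [seen]
{r} --c--> {p,q,r}  [seen]
Reachable DFA states: {p}, {q,r}, {p,q,r}, {r}.
Accepting DFA states (contain an NFA accepting state): {p}, {q,r}, {p,q,r}, {r}.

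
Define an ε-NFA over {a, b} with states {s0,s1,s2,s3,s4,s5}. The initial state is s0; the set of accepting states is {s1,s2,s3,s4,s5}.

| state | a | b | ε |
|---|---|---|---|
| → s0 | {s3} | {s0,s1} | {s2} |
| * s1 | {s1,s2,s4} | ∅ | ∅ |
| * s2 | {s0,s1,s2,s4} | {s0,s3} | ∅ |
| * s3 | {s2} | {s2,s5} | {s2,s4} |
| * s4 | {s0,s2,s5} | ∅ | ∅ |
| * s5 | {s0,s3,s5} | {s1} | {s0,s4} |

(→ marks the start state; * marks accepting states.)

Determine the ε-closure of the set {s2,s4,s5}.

Begin with {s2,s4,s5}.
s5 →ε {s0,s4}; add s0.
ε-closure = {s0,s2,s4,s5}.

{s0,s2,s4,s5}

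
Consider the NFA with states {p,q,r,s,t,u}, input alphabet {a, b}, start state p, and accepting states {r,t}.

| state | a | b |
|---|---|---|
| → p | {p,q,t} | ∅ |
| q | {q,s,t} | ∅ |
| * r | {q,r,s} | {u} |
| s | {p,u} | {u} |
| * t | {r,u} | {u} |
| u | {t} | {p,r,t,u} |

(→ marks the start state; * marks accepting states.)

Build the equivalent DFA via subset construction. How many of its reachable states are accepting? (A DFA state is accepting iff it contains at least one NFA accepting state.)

6

Start state of the DFA: {p}.
{p} --a--> {p,q,t}  [new]
{p} --b--> ∅  [new]
{p,q,t} --a--> {p,q,r,s,t,u}  [new]
{p,q,t} --b--> {u}  [new]
∅ --a--> ∅  [seen]
∅ --b--> ∅  [seen]
{p,q,r,s,t,u} --a--> {p,q,r,s,t,u}  [seen]
{p,q,r,s,t,u} --b--> {p,r,t,u}  [new]
{u} --a--> {t}  [new]
{u} --b--> {p,r,t,u}  [seen]
{p,r,t,u} --a--> {p,q,r,s,t,u}  [seen]
{p,r,t,u} --b--> {p,r,t,u}  [seen]
{t} --a--> {r,u}  [new]
{t} --b--> {u}  [seen]
{r,u} --a--> {q,r,s,t}  [new]
{r,u} --b--> {p,r,t,u}  [seen]
{q,r,s,t} --a--> {p,q,r,s,t,u}  [seen]
{q,r,s,t} --b--> {u}  [seen]
Reachable DFA states: {p}, {p,q,t}, ∅, {p,q,r,s,t,u}, {u}, {p,r,t,u}, {t}, {r,u}, {q,r,s,t}.
Accepting DFA states (contain an NFA accepting state): {p,q,t}, {p,q,r,s,t,u}, {p,r,t,u}, {t}, {r,u}, {q,r,s,t}.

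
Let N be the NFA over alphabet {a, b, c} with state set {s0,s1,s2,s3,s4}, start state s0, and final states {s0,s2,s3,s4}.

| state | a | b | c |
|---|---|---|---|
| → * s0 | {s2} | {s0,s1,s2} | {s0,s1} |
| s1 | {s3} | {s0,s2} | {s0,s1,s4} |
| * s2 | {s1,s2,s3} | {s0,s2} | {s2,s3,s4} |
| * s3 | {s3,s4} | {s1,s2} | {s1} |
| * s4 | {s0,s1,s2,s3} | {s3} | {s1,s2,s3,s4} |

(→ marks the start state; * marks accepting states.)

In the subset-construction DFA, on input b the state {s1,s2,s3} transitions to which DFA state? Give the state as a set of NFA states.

{s0,s1,s2}

δ(s1,b) = {s0,s2}; δ(s2,b) = {s0,s2}; δ(s3,b) = {s1,s2}.
Union: {s0,s1,s2}.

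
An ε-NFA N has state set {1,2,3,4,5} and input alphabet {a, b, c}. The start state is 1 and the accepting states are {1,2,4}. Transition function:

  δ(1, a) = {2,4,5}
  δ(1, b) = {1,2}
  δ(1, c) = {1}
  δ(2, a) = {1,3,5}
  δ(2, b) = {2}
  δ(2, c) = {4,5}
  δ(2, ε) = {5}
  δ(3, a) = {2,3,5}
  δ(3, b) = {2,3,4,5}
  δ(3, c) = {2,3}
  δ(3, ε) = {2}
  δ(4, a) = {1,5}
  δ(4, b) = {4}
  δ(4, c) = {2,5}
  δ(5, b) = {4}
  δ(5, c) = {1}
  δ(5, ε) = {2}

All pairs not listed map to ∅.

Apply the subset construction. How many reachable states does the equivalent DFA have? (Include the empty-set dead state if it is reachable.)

6

Start state of the DFA: {1} (ε-closure of the NFA start).
{1} --a--> {2,4,5}  [new]
{1} --b--> {1,2,5}  [new]
{1} --c--> {1}  [seen]
{2,4,5} --a--> {1,2,3,5}  [new]
{2,4,5} --b--> {2,4,5}  [seen]
{2,4,5} --c--> {1,2,4,5}  [new]
{1,2,5} --a--> {1,2,3,4,5}  [new]
{1,2,5} --b--> {1,2,4,5}  [seen]
{1,2,5} --c--> {1,2,4,5}  [seen]
{1,2,3,5} --a--> {1,2,3,4,5}  [seen]
{1,2,3,5} --b--> {1,2,3,4,5}  [seen]
{1,2,3,5} --c--> {1,2,3,4,5}  [seen]
{1,2,4,5} --a--> {1,2,3,4,5}  [seen]
{1,2,4,5} --b--> {1,2,4,5}  [seen]
{1,2,4,5} --c--> {1,2,4,5}  [seen]
{1,2,3,4,5} --a--> {1,2,3,4,5}  [seen]
{1,2,3,4,5} --b--> {1,2,3,4,5}  [seen]
{1,2,3,4,5} --c--> {1,2,3,4,5}  [seen]
Reachable DFA states: {1}, {2,4,5}, {1,2,5}, {1,2,3,5}, {1,2,4,5}, {1,2,3,4,5}.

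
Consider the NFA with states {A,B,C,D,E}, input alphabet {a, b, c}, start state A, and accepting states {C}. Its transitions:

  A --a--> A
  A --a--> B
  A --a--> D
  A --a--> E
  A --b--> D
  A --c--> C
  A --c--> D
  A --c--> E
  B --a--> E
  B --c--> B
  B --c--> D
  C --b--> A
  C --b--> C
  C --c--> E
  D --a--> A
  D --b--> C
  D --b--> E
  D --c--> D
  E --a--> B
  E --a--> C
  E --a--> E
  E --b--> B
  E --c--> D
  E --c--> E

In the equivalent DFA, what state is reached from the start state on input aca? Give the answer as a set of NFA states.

{A,B,C,E}

Start: {A}.
δ(A,a) = {A,B,D,E}.
Union: {A,B,D,E}.
After a: {A,B,D,E}.
δ(A,c) = {C,D,E}; δ(B,c) = {B,D}; δ(D,c) = {D}; δ(E,c) = {D,E}.
Union: {B,C,D,E}.
After c: {B,C,D,E}.
δ(B,a) = {E}; δ(C,a) = ∅; δ(D,a) = {A}; δ(E,a) = {B,C,E}.
Union: {A,B,C,E}.
After a: {A,B,C,E}.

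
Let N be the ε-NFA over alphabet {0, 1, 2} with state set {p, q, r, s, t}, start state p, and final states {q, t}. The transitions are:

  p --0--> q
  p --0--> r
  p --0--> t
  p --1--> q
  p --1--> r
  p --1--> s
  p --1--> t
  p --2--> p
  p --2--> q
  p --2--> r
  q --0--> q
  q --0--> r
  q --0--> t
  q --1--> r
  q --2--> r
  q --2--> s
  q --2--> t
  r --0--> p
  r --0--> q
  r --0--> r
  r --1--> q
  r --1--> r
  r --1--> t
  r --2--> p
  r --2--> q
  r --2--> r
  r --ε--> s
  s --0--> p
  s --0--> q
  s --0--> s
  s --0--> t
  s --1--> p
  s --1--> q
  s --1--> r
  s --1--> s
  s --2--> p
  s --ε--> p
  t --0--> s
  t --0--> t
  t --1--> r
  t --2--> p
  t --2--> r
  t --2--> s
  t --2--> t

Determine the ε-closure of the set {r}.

Begin with {r}.
r →ε {s}; add s.
s →ε {p}; add p.
ε-closure = {p, r, s}.

{p, r, s}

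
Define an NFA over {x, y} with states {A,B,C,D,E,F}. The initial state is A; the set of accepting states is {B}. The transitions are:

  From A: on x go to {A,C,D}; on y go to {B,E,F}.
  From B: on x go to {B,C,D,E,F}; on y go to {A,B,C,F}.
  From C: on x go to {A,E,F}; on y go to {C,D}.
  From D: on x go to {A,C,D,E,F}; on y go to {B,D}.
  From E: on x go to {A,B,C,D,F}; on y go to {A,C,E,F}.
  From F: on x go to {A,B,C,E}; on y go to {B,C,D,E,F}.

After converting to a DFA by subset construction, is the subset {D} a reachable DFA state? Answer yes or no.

Start state of the DFA: {A}.
{A} --x--> {A,C,D}  [new]
{A} --y--> {B,E,F}  [new]
{A,C,D} --x--> {A,C,D,E,F}  [new]
{A,C,D} --y--> {B,C,D,E,F}  [new]
{B,E,F} --x--> {A,B,C,D,E,F}  [new]
{B,E,F} --y--> {A,B,C,D,E,F}  [seen]
{A,C,D,E,F} --x--> {A,B,C,D,E,F}  [seen]
{A,C,D,E,F} --y--> {A,B,C,D,E,F}  [seen]
{B,C,D,E,F} --x--> {A,B,C,D,E,F}  [seen]
{B,C,D,E,F} --y--> {A,B,C,D,E,F}  [seen]
{A,B,C,D,E,F} --x--> {A,B,C,D,E,F}  [seen]
{A,B,C,D,E,F} --y--> {A,B,C,D,E,F}  [seen]
Reachable DFA states: {A}, {A,C,D}, {B,E,F}, {A,C,D,E,F}, {B,C,D,E,F}, {A,B,C,D,E,F}.
{D} is not among them.

no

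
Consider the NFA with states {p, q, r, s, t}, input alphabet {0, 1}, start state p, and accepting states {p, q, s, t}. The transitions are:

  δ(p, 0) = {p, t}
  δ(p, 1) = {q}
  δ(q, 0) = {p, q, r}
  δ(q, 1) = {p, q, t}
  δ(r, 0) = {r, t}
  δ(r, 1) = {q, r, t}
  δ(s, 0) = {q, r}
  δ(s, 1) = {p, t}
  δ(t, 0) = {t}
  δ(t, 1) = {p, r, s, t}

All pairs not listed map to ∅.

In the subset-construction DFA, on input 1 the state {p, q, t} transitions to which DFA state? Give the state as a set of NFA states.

{p, q, r, s, t}

δ(p,1) = {q}; δ(q,1) = {p, q, t}; δ(t,1) = {p, r, s, t}.
Union: {p, q, r, s, t}.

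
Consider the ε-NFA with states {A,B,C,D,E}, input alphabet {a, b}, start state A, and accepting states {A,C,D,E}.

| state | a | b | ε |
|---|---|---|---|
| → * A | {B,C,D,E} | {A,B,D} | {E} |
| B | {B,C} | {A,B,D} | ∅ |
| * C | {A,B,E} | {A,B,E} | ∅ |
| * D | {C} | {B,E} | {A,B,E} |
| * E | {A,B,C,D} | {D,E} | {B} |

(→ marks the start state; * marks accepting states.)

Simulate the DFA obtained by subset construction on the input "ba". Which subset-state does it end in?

Start: {A,B,E}.
δ(A,b) = {A,B,D}; δ(B,b) = {A,B,D}; δ(E,b) = {D,E}.
Union: {A,B,D,E}.
After b: {A,B,D,E}.
δ(A,a) = {B,C,D,E}; δ(B,a) = {B,C}; δ(D,a) = {C}; δ(E,a) = {A,B,C,D}.
Union: {A,B,C,D,E}.
After a: {A,B,C,D,E}.

{A,B,C,D,E}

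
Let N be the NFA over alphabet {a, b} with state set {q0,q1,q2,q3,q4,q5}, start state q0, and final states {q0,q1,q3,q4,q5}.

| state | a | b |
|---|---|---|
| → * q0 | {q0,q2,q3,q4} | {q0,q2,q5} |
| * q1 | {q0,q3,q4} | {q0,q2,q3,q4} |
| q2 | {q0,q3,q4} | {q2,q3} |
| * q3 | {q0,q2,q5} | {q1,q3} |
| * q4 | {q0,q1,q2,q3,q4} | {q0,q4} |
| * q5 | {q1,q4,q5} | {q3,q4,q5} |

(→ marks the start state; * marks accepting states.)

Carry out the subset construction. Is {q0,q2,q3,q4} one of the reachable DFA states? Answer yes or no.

Start state of the DFA: {q0}.
{q0} --a--> {q0,q2,q3,q4}  [new]
{q0} --b--> {q0,q2,q5}  [new]
{q0,q2,q3,q4} --a--> {q0,q1,q2,q3,q4,q5}  [new]
{q0,q2,q3,q4} --b--> {q0,q1,q2,q3,q4,q5}  [seen]
{q0,q2,q5} --a--> {q0,q1,q2,q3,q4,q5}  [seen]
{q0,q2,q5} --b--> {q0,q2,q3,q4,q5}  [new]
{q0,q1,q2,q3,q4,q5} --a--> {q0,q1,q2,q3,q4,q5}  [seen]
{q0,q1,q2,q3,q4,q5} --b--> {q0,q1,q2,q3,q4,q5}  [seen]
{q0,q2,q3,q4,q5} --a--> {q0,q1,q2,q3,q4,q5}  [seen]
{q0,q2,q3,q4,q5} --b--> {q0,q1,q2,q3,q4,q5}  [seen]
Reachable DFA states: {q0}, {q0,q2,q3,q4}, {q0,q2,q5}, {q0,q1,q2,q3,q4,q5}, {q0,q2,q3,q4,q5}.
{q0,q2,q3,q4} is among them.

yes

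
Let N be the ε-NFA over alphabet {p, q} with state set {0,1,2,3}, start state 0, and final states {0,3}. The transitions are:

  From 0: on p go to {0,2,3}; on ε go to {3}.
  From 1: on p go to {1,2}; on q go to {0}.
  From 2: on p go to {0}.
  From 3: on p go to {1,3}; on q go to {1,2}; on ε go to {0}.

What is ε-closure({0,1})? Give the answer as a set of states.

Begin with {0,1}.
0 →ε {3}; add 3.
ε-closure = {0,1,3}.

{0,1,3}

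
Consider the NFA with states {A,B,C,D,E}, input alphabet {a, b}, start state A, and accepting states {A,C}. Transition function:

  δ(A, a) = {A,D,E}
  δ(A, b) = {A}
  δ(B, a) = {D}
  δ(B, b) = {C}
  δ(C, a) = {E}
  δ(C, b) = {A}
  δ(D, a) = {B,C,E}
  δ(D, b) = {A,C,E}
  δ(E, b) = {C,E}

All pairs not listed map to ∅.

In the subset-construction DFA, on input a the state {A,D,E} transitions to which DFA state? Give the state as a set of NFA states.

{A,B,C,D,E}

δ(A,a) = {A,D,E}; δ(D,a) = {B,C,E}; δ(E,a) = ∅.
Union: {A,B,C,D,E}.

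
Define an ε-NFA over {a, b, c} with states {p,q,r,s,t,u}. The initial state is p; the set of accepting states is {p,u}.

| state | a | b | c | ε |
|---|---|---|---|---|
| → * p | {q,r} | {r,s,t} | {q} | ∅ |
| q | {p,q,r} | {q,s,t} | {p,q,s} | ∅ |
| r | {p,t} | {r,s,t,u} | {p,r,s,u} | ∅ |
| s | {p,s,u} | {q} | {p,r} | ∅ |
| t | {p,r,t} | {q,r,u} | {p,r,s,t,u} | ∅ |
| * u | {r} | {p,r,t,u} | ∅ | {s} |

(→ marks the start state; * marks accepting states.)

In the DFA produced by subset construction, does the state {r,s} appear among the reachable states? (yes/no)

Start state of the DFA: {p} (ε-closure of the NFA start).
{p} --a--> {q,r}  [new]
{p} --b--> {r,s,t}  [new]
{p} --c--> {q}  [new]
{q,r} --a--> {p,q,r,t}  [new]
{q,r} --b--> {q,r,s,t,u}  [new]
{q,r} --c--> {p,q,r,s,u}  [new]
{r,s,t} --a--> {p,r,s,t,u}  [new]
{r,s,t} --b--> {q,r,s,t,u}  [seen]
{r,s,t} --c--> {p,r,s,t,u}  [seen]
{q} --a--> {p,q,r}  [new]
{q} --b--> {q,s,t}  [new]
{q} --c--> {p,q,s}  [new]
{p,q,r,t} --a--> {p,q,r,t}  [seen]
{p,q,r,t} --b--> {q,r,s,t,u}  [seen]
{p,q,r,t} --c--> {p,q,r,s,t,u}  [new]
{q,r,s,t,u} --a--> {p,q,r,s,t,u}  [seen]
{q,r,s,t,u} --b--> {p,q,r,s,t,u}  [seen]
{q,r,s,t,u} --c--> {p,q,r,s,t,u}  [seen]
{p,q,r,s,u} --a--> {p,q,r,s,t,u}  [seen]
{p,q,r,s,u} --b--> {p,q,r,s,t,u}  [seen]
{p,q,r,s,u} --c--> {p,q,r,s,u}  [seen]
{p,r,s,t,u} --a--> {p,q,r,s,t,u}  [seen]
{p,r,s,t,u} --b--> {p,q,r,s,t,u}  [seen]
{p,r,s,t,u} --c--> {p,q,r,s,t,u}  [seen]
{p,q,r} --a--> {p,q,r,t}  [seen]
{p,q,r} --b--> {q,r,s,t,u}  [seen]
{p,q,r} --c--> {p,q,r,s,u}  [seen]
{q,s,t} --a--> {p,q,r,s,t,u}  [seen]
{q,s,t} --b--> {q,r,s,t,u}  [seen]
{q,s,t} --c--> {p,q,r,s,t,u}  [seen]
{p,q,s} --a--> {p,q,r,s,u}  [seen]
{p,q,s} --b--> {q,r,s,t}  [new]
{p,q,s} --c--> {p,q,r,s}  [new]
{p,q,r,s,t,u} --a--> {p,q,r,s,t,u}  [seen]
{p,q,r,s,t,u} --b--> {p,q,r,s,t,u}  [seen]
{p,q,r,s,t,u} --c--> {p,q,r,s,t,u}  [seen]
{q,r,s,t} --a--> {p,q,r,s,t,u}  [seen]
{q,r,s,t} --b--> {q,r,s,t,u}  [seen]
{q,r,s,t} --c--> {p,q,r,s,t,u}  [seen]
{p,q,r,s} --a--> {p,q,r,s,t,u}  [seen]
{p,q,r,s} --b--> {q,r,s,t,u}  [seen]
{p,q,r,s} --c--> {p,q,r,s,u}  [seen]
Reachable DFA states: {p}, {q,r}, {r,s,t}, {q}, {p,q,r,t}, {q,r,s,t,u}, {p,q,r,s,u}, {p,r,s,t,u}, {p,q,r}, {q,s,t}, {p,q,s}, {p,q,r,s,t,u}, {q,r,s,t}, {p,q,r,s}.
{r,s} is not among them.

no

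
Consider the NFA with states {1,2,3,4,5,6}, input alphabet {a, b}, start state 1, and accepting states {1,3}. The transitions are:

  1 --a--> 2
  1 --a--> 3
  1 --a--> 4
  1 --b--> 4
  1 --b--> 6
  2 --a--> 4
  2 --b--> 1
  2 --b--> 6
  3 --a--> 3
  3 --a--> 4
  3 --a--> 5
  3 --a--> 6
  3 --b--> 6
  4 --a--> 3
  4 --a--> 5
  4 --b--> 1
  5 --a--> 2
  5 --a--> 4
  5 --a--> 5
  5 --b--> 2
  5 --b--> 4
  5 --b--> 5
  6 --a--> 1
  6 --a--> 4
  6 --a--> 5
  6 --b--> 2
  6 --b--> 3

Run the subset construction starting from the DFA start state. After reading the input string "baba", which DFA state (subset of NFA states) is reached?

Start: {1}.
δ(1,b) = {4,6}.
Union: {4,6}.
After b: {4,6}.
δ(4,a) = {3,5}; δ(6,a) = {1,4,5}.
Union: {1,3,4,5}.
After a: {1,3,4,5}.
δ(1,b) = {4,6}; δ(3,b) = {6}; δ(4,b) = {1}; δ(5,b) = {2,4,5}.
Union: {1,2,4,5,6}.
After b: {1,2,4,5,6}.
δ(1,a) = {2,3,4}; δ(2,a) = {4}; δ(4,a) = {3,5}; δ(5,a) = {2,4,5}; δ(6,a) = {1,4,5}.
Union: {1,2,3,4,5}.
After a: {1,2,3,4,5}.

{1,2,3,4,5}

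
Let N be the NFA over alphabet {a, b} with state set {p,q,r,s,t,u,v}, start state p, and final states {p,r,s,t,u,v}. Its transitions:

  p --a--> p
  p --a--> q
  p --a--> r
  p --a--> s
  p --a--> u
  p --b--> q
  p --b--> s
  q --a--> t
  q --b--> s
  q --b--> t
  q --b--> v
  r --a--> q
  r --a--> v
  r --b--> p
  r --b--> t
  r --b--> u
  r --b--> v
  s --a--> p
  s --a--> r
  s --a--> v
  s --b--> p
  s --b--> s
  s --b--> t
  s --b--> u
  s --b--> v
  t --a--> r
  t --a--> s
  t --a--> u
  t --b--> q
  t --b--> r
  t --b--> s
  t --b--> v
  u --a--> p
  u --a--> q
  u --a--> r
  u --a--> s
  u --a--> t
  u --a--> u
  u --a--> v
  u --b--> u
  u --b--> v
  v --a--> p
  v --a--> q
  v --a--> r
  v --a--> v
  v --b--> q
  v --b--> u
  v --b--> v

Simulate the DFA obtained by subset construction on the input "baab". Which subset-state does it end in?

{p,q,s,t,u,v}

Start: {p}.
δ(p,b) = {q,s}.
Union: {q,s}.
After b: {q,s}.
δ(q,a) = {t}; δ(s,a) = {p,r,v}.
Union: {p,r,t,v}.
After a: {p,r,t,v}.
δ(p,a) = {p,q,r,s,u}; δ(r,a) = {q,v}; δ(t,a) = {r,s,u}; δ(v,a) = {p,q,r,v}.
Union: {p,q,r,s,u,v}.
After a: {p,q,r,s,u,v}.
δ(p,b) = {q,s}; δ(q,b) = {s,t,v}; δ(r,b) = {p,t,u,v}; δ(s,b) = {p,s,t,u,v}; δ(u,b) = {u,v}; δ(v,b) = {q,u,v}.
Union: {p,q,s,t,u,v}.
After b: {p,q,s,t,u,v}.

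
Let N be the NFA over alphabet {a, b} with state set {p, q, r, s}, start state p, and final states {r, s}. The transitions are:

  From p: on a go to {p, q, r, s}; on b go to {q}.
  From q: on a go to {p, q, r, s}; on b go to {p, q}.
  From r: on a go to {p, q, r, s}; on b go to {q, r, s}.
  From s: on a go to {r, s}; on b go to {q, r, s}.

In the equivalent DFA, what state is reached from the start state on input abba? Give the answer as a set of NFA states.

Start: {p}.
δ(p,a) = {p, q, r, s}.
Union: {p, q, r, s}.
After a: {p, q, r, s}.
δ(p,b) = {q}; δ(q,b) = {p, q}; δ(r,b) = {q, r, s}; δ(s,b) = {q, r, s}.
Union: {p, q, r, s}.
After b: {p, q, r, s}.
δ(p,b) = {q}; δ(q,b) = {p, q}; δ(r,b) = {q, r, s}; δ(s,b) = {q, r, s}.
Union: {p, q, r, s}.
After b: {p, q, r, s}.
δ(p,a) = {p, q, r, s}; δ(q,a) = {p, q, r, s}; δ(r,a) = {p, q, r, s}; δ(s,a) = {r, s}.
Union: {p, q, r, s}.
After a: {p, q, r, s}.

{p, q, r, s}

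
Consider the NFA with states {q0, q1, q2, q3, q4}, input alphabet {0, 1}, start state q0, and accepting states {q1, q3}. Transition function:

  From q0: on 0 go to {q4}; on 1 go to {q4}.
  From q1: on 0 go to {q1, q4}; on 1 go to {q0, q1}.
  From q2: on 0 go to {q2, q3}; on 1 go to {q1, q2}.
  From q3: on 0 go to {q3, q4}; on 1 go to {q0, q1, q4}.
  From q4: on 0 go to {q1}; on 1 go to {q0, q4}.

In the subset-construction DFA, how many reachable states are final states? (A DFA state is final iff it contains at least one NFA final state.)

4

Start state of the DFA: {q0}.
{q0} --0--> {q4}  [new]
{q0} --1--> {q4}  [seen]
{q4} --0--> {q1}  [new]
{q4} --1--> {q0, q4}  [new]
{q1} --0--> {q1, q4}  [new]
{q1} --1--> {q0, q1}  [new]
{q0, q4} --0--> {q1, q4}  [seen]
{q0, q4} --1--> {q0, q4}  [seen]
{q1, q4} --0--> {q1, q4}  [seen]
{q1, q4} --1--> {q0, q1, q4}  [new]
{q0, q1} --0--> {q1, q4}  [seen]
{q0, q1} --1--> {q0, q1, q4}  [seen]
{q0, q1, q4} --0--> {q1, q4}  [seen]
{q0, q1, q4} --1--> {q0, q1, q4}  [seen]
Reachable DFA states: {q0}, {q4}, {q1}, {q0, q4}, {q1, q4}, {q0, q1}, {q0, q1, q4}.
Accepting DFA states (contain an NFA accepting state): {q1}, {q1, q4}, {q0, q1}, {q0, q1, q4}.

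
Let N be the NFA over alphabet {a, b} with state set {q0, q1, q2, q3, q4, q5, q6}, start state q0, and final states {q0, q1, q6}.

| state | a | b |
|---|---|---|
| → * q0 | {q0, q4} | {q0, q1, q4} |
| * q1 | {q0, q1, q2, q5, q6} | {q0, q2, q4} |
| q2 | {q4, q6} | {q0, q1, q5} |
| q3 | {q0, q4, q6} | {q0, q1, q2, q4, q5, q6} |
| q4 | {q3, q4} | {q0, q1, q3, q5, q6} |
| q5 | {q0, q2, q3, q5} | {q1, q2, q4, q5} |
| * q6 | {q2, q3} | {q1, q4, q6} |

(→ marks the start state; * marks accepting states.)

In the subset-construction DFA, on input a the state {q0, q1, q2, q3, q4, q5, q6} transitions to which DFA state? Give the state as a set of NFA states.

δ(q0,a) = {q0, q4}; δ(q1,a) = {q0, q1, q2, q5, q6}; δ(q2,a) = {q4, q6}; δ(q3,a) = {q0, q4, q6}; δ(q4,a) = {q3, q4}; δ(q5,a) = {q0, q2, q3, q5}; δ(q6,a) = {q2, q3}.
Union: {q0, q1, q2, q3, q4, q5, q6}.

{q0, q1, q2, q3, q4, q5, q6}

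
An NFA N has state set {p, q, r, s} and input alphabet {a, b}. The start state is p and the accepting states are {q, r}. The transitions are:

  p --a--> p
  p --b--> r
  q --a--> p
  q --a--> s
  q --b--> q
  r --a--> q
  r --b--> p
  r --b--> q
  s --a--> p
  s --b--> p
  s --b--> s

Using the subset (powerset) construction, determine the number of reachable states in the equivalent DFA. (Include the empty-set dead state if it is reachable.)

9

Start state of the DFA: {p}.
{p} --a--> {p}  [seen]
{p} --b--> {r}  [new]
{r} --a--> {q}  [new]
{r} --b--> {p, q}  [new]
{q} --a--> {p, s}  [new]
{q} --b--> {q}  [seen]
{p, q} --a--> {p, s}  [seen]
{p, q} --b--> {q, r}  [new]
{p, s} --a--> {p}  [seen]
{p, s} --b--> {p, r, s}  [new]
{q, r} --a--> {p, q, s}  [new]
{q, r} --b--> {p, q}  [seen]
{p, r, s} --a--> {p, q}  [seen]
{p, r, s} --b--> {p, q, r, s}  [new]
{p, q, s} --a--> {p, s}  [seen]
{p, q, s} --b--> {p, q, r, s}  [seen]
{p, q, r, s} --a--> {p, q, s}  [seen]
{p, q, r, s} --b--> {p, q, r, s}  [seen]
Reachable DFA states: {p}, {r}, {q}, {p, q}, {p, s}, {q, r}, {p, r, s}, {p, q, s}, {p, q, r, s}.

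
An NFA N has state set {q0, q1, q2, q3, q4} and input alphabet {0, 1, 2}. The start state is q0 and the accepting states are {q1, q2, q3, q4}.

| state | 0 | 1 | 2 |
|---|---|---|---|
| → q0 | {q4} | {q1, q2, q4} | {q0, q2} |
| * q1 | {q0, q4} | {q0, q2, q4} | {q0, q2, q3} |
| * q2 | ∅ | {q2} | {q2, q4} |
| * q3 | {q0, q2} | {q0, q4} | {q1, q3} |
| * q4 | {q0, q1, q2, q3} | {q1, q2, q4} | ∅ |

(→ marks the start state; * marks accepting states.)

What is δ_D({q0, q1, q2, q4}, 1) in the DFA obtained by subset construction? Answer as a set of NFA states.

{q0, q1, q2, q4}

δ(q0,1) = {q1, q2, q4}; δ(q1,1) = {q0, q2, q4}; δ(q2,1) = {q2}; δ(q4,1) = {q1, q2, q4}.
Union: {q0, q1, q2, q4}.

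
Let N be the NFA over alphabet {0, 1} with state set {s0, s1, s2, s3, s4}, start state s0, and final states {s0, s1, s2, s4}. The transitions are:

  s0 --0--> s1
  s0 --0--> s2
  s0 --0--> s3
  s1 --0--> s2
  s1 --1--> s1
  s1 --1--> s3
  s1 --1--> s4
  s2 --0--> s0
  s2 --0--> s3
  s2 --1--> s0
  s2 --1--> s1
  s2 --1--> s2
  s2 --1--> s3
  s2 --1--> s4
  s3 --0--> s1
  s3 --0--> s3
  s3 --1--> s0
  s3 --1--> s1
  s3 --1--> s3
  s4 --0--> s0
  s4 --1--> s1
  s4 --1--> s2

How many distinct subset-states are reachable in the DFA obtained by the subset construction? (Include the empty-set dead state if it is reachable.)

5

Start state of the DFA: {s0}.
{s0} --0--> {s1, s2, s3}  [new]
{s0} --1--> ∅  [new]
{s1, s2, s3} --0--> {s0, s1, s2, s3}  [new]
{s1, s2, s3} --1--> {s0, s1, s2, s3, s4}  [new]
∅ --0--> ∅  [seen]
∅ --1--> ∅  [seen]
{s0, s1, s2, s3} --0--> {s0, s1, s2, s3}  [seen]
{s0, s1, s2, s3} --1--> {s0, s1, s2, s3, s4}  [seen]
{s0, s1, s2, s3, s4} --0--> {s0, s1, s2, s3}  [seen]
{s0, s1, s2, s3, s4} --1--> {s0, s1, s2, s3, s4}  [seen]
Reachable DFA states: {s0}, {s1, s2, s3}, ∅, {s0, s1, s2, s3}, {s0, s1, s2, s3, s4}.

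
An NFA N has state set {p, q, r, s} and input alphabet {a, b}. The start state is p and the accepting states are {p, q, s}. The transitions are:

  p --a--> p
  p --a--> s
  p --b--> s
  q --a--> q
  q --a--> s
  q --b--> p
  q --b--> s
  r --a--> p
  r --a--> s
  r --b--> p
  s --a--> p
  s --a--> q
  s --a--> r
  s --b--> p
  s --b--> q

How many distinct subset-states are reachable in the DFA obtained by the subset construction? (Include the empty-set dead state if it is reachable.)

Start state of the DFA: {p}.
{p} --a--> {p, s}  [new]
{p} --b--> {s}  [new]
{p, s} --a--> {p, q, r, s}  [new]
{p, s} --b--> {p, q, s}  [new]
{s} --a--> {p, q, r}  [new]
{s} --b--> {p, q}  [new]
{p, q, r, s} --a--> {p, q, r, s}  [seen]
{p, q, r, s} --b--> {p, q, s}  [seen]
{p, q, s} --a--> {p, q, r, s}  [seen]
{p, q, s} --b--> {p, q, s}  [seen]
{p, q, r} --a--> {p, q, s}  [seen]
{p, q, r} --b--> {p, s}  [seen]
{p, q} --a--> {p, q, s}  [seen]
{p, q} --b--> {p, s}  [seen]
Reachable DFA states: {p}, {p, s}, {s}, {p, q, r, s}, {p, q, s}, {p, q, r}, {p, q}.

7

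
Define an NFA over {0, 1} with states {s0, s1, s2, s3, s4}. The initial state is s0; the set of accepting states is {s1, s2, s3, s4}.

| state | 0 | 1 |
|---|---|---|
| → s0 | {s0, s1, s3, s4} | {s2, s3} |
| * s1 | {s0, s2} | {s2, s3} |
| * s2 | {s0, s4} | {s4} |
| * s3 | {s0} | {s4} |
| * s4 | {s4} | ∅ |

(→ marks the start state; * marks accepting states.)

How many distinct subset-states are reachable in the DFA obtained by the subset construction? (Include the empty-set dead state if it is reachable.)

Start state of the DFA: {s0}.
{s0} --0--> {s0, s1, s3, s4}  [new]
{s0} --1--> {s2, s3}  [new]
{s0, s1, s3, s4} --0--> {s0, s1, s2, s3, s4}  [new]
{s0, s1, s3, s4} --1--> {s2, s3, s4}  [new]
{s2, s3} --0--> {s0, s4}  [new]
{s2, s3} --1--> {s4}  [new]
{s0, s1, s2, s3, s4} --0--> {s0, s1, s2, s3, s4}  [seen]
{s0, s1, s2, s3, s4} --1--> {s2, s3, s4}  [seen]
{s2, s3, s4} --0--> {s0, s4}  [seen]
{s2, s3, s4} --1--> {s4}  [seen]
{s0, s4} --0--> {s0, s1, s3, s4}  [seen]
{s0, s4} --1--> {s2, s3}  [seen]
{s4} --0--> {s4}  [seen]
{s4} --1--> ∅  [new]
∅ --0--> ∅  [seen]
∅ --1--> ∅  [seen]
Reachable DFA states: {s0}, {s0, s1, s3, s4}, {s2, s3}, {s0, s1, s2, s3, s4}, {s2, s3, s4}, {s0, s4}, {s4}, ∅.

8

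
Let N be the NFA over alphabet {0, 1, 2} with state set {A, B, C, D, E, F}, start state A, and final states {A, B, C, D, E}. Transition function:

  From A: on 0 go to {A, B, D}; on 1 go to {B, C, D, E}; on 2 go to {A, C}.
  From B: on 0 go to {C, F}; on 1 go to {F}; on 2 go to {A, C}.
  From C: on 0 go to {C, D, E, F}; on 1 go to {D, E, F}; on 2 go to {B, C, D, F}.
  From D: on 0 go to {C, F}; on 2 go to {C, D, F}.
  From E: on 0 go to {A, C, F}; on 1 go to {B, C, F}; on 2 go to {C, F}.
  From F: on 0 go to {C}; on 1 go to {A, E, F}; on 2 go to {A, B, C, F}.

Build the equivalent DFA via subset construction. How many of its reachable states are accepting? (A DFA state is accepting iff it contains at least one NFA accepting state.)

Start state of the DFA: {A}.
{A} --0--> {A, B, D}  [new]
{A} --1--> {B, C, D, E}  [new]
{A} --2--> {A, C}  [new]
{A, B, D} --0--> {A, B, C, D, F}  [new]
{A, B, D} --1--> {B, C, D, E, F}  [new]
{A, B, D} --2--> {A, C, D, F}  [new]
{B, C, D, E} --0--> {A, C, D, E, F}  [new]
{B, C, D, E} --1--> {B, C, D, E, F}  [seen]
{B, C, D, E} --2--> {A, B, C, D, F}  [seen]
{A, C} --0--> {A, B, C, D, E, F}  [new]
{A, C} --1--> {B, C, D, E, F}  [seen]
{A, C} --2--> {A, B, C, D, F}  [seen]
{A, B, C, D, F} --0--> {A, B, C, D, E, F}  [seen]
{A, B, C, D, F} --1--> {A, B, C, D, E, F}  [seen]
{A, B, C, D, F} --2--> {A, B, C, D, F}  [seen]
{B, C, D, E, F} --0--> {A, C, D, E, F}  [seen]
{B, C, D, E, F} --1--> {A, B, C, D, E, F}  [seen]
{B, C, D, E, F} --2--> {A, B, C, D, F}  [seen]
{A, C, D, F} --0--> {A, B, C, D, E, F}  [seen]
{A, C, D, F} --1--> {A, B, C, D, E, F}  [seen]
{A, C, D, F} --2--> {A, B, C, D, F}  [seen]
{A, C, D, E, F} --0--> {A, B, C, D, E, F}  [seen]
{A, C, D, E, F} --1--> {A, B, C, D, E, F}  [seen]
{A, C, D, E, F} --2--> {A, B, C, D, F}  [seen]
{A, B, C, D, E, F} --0--> {A, B, C, D, E, F}  [seen]
{A, B, C, D, E, F} --1--> {A, B, C, D, E, F}  [seen]
{A, B, C, D, E, F} --2--> {A, B, C, D, F}  [seen]
Reachable DFA states: {A}, {A, B, D}, {B, C, D, E}, {A, C}, {A, B, C, D, F}, {B, C, D, E, F}, {A, C, D, F}, {A, C, D, E, F}, {A, B, C, D, E, F}.
Accepting DFA states (contain an NFA accepting state): {A}, {A, B, D}, {B, C, D, E}, {A, C}, {A, B, C, D, F}, {B, C, D, E, F}, {A, C, D, F}, {A, C, D, E, F}, {A, B, C, D, E, F}.

9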